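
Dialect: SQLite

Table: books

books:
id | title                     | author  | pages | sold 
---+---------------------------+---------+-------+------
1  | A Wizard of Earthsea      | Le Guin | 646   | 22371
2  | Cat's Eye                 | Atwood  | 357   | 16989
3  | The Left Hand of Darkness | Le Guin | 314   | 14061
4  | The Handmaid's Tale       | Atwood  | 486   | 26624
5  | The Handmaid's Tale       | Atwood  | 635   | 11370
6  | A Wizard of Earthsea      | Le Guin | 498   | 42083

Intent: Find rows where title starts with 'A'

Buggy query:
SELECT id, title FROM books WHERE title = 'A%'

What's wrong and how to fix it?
Bug: Wildcards only work with LIKE; '=' treats '%' as a literal character

Fix: Use LIKE for wildcard pattern matching

Corrected query:
SELECT id, title FROM books WHERE title LIKE 'A%'

Result:
id | title               
---+---------------------
1  | A Wizard of Earthsea
6  | A Wizard of Earthsea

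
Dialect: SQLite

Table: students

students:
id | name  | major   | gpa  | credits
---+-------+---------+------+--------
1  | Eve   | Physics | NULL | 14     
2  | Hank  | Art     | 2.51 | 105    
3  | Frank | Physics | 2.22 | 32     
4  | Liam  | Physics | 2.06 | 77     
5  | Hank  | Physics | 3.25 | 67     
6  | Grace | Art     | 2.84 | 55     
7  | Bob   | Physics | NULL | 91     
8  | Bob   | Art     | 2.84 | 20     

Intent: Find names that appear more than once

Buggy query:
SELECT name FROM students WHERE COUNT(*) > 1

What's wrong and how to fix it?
Bug: COUNT(*) is an aggregate and cannot be used in WHERE

Fix: Group first, then use HAVING for the count condition

Corrected query:
SELECT name FROM students GROUP BY name HAVING COUNT(*) > 1

Result:
name
----
Bob 
Hank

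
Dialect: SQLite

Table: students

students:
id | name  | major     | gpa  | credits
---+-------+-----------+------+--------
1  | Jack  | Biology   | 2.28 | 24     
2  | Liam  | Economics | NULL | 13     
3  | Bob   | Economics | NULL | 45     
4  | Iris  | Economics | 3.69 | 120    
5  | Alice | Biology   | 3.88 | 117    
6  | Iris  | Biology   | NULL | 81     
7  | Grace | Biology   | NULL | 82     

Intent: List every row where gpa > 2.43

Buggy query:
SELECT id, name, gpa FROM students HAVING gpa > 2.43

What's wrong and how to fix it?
Bug: This is a non-aggregate query (no GROUP BY, no aggregates), so in SQLite the HAVING clause is invalid here; a row-level condition belongs in WHERE

Fix: Use WHERE for row-level filtering

Corrected query:
SELECT id, name, gpa FROM students WHERE gpa > 2.43

Result:
id | name  | gpa 
---+-------+-----
4  | Iris  | 3.69
5  | Alice | 3.88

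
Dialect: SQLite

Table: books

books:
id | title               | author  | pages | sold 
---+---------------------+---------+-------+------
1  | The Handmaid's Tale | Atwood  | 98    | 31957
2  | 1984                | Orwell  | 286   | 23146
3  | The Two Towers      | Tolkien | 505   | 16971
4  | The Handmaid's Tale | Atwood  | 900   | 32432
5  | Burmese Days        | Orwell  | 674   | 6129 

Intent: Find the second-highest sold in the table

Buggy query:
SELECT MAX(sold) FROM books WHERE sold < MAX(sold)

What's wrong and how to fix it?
Bug: MAX(sold) on the right of the comparison is an aggregate-in-WHERE error

Fix: Compute the overall MAX in a subquery, then take MAX of rows below it

Corrected query:
SELECT MAX(sold) FROM books WHERE sold < (SELECT MAX(sold) FROM books)

Result:
MAX(sold)
---------
31957    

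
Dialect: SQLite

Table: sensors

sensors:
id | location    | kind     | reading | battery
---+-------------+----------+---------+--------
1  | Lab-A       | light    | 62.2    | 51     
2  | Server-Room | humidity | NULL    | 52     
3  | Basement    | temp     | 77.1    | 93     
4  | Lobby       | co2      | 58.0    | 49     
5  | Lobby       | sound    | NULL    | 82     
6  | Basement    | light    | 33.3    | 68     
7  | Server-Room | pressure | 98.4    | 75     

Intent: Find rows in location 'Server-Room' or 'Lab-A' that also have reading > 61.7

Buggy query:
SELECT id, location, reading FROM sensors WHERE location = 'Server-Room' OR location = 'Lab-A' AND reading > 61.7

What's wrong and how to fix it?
Bug: Without parentheses, AND is evaluated before OR, so the reading filter only applies to the 'Lab-A' branch

Fix: Add parentheses around the OR so the AND applies to both alternatives

Corrected query:
SELECT id, location, reading FROM sensors WHERE (location = 'Server-Room' OR location = 'Lab-A') AND reading > 61.7

Result:
id | location    | reading
---+-------------+--------
1  | Lab-A       | 62.2   
7  | Server-Room | 98.4   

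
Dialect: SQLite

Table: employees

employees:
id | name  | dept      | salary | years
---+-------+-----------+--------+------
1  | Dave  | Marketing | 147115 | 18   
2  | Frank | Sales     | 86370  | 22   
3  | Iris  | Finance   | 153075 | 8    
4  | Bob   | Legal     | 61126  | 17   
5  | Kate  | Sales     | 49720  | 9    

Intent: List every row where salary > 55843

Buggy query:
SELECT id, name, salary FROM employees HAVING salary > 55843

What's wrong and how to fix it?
Bug: HAVING filters the output of aggregation, but this query has no GROUP BY and no aggregate functions, so SQLite rejects it (HAVING clause on a non-aggregate query); the condition here is per row

Fix: Replace HAVING with WHERE since the condition applies to individual rows

Corrected query:
SELECT id, name, salary FROM employees WHERE salary > 55843

Result:
id | name  | salary
---+-------+-------
1  | Dave  | 147115
2  | Frank | 86370 
3  | Iris  | 153075
4  | Bob   | 61126 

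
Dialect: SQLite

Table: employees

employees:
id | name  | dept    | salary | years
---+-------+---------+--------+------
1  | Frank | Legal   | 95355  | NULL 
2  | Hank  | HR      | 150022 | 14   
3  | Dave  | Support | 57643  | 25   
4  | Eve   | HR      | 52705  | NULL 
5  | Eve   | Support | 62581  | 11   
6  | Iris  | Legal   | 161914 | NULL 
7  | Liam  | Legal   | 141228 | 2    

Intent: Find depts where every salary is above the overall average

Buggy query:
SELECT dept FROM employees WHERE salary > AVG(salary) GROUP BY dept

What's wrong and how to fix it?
Bug: AVG() is an aggregate; it can't sit directly in WHERE

Fix: Compute the overall average in a scalar subquery and compare each group's MIN against it in HAVING

Corrected query:
SELECT dept FROM employees GROUP BY dept HAVING MIN(salary) > (SELECT AVG(salary) FROM employees)

Result:
(no rows)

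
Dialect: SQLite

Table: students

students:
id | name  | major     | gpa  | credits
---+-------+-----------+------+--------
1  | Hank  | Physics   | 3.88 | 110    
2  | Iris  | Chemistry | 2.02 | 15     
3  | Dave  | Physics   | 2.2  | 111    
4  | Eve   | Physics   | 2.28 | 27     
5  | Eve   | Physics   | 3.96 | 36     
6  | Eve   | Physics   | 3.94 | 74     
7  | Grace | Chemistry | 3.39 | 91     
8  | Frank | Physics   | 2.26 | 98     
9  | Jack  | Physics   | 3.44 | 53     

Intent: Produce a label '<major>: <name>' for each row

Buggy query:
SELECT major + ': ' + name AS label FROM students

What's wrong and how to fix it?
Bug: SQLite uses || for string concatenation; + coerces text to numbers (yielding 0)

Fix: Replace + with || to concatenate text

Corrected query:
SELECT major || ': ' || name AS label FROM students

Result:
label           
----------------
Physics: Hank   
Chemistry: Iris 
Physics: Dave   
Physics: Eve    
Physics: Eve    
Physics: Eve    
Chemistry: Grace
Physics: Frank  
Physics: Jack   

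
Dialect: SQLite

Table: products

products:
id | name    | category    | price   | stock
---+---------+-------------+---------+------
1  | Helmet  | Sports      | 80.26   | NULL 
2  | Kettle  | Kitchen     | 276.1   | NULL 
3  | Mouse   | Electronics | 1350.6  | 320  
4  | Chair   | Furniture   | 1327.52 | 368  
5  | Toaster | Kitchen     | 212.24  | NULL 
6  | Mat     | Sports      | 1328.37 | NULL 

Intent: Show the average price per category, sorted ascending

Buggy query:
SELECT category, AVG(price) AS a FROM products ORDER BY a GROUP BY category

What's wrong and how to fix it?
Bug: GROUP BY must precede ORDER BY

Fix: Move ORDER BY to the end, after GROUP BY

Corrected query:
SELECT category, AVG(price) AS a FROM products GROUP BY category ORDER BY a

Result:
category    | a      
------------+--------
Kitchen     | 244.17 
Sports      | 704.315
Furniture   | 1327.52
Electronics | 1350.6 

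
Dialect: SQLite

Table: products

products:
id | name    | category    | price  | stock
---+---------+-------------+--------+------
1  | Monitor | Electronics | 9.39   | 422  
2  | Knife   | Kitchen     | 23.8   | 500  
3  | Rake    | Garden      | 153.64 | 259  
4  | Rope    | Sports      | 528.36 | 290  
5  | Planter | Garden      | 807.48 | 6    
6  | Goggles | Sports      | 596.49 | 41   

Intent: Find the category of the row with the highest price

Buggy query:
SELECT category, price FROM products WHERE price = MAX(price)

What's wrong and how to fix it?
Bug: WHERE is evaluated per row; an aggregate over the whole table isn't defined there

Fix: Use a subquery: WHERE price = (SELECT MAX(price) FROM products)

Corrected query:
SELECT category, price FROM products WHERE price = (SELECT MAX(price) FROM products)

Result:
category | price 
---------+-------
Garden   | 807.48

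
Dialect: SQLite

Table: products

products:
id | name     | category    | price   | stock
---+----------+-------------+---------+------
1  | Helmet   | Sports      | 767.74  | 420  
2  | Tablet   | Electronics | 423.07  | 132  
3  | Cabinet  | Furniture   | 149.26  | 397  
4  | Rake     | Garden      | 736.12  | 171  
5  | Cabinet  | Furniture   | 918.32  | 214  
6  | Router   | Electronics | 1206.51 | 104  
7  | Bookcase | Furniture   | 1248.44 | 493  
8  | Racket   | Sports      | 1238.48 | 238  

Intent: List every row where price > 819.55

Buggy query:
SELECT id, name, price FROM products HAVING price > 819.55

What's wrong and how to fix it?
Bug: HAVING filters the output of aggregation, but this query has no GROUP BY and no aggregate functions, so SQLite rejects it (HAVING clause on a non-aggregate query); the condition here is per row

Fix: Replace HAVING with WHERE since the condition applies to individual rows

Corrected query:
SELECT id, name, price FROM products WHERE price > 819.55

Result:
id | name     | price  
---+----------+--------
5  | Cabinet  | 918.32 
6  | Router   | 1206.51
7  | Bookcase | 1248.44
8  | Racket   | 1238.48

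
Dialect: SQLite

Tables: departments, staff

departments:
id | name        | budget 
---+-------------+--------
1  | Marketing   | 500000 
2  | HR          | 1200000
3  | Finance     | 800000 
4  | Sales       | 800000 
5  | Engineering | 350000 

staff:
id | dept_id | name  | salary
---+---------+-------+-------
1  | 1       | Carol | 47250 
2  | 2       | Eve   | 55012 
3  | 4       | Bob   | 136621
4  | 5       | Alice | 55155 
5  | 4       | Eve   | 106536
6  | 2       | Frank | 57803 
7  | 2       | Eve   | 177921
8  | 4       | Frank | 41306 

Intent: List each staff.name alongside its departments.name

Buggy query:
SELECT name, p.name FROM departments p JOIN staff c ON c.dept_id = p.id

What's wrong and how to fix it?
Bug: Both tables have a 'name' column; the unqualified reference is ambiguous

Fix: Qualify the column with its table alias (c.name)

Corrected query:
SELECT c.name, p.name FROM departments p JOIN staff c ON c.dept_id = p.id

Result:
name  | name       
------+------------
Carol | Marketing  
Eve   | HR         
Bob   | Sales      
Alice | Engineering
Eve   | Sales      
Frank | HR         
Eve   | HR         
Frank | Sales      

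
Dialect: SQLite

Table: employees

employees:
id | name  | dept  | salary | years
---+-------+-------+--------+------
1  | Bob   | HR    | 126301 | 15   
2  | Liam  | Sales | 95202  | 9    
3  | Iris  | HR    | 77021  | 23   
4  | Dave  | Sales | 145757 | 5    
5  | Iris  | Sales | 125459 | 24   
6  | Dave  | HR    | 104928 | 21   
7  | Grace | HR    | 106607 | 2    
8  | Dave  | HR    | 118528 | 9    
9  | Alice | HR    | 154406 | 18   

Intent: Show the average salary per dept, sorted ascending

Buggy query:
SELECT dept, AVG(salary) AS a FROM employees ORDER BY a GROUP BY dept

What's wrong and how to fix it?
Bug: GROUP BY must precede ORDER BY

Fix: Reorder: SELECT … FROM … GROUP BY … ORDER BY …

Corrected query:
SELECT dept, AVG(salary) AS a FROM employees GROUP BY dept ORDER BY a

Result:
dept  | a            
------+--------------
HR    | 114631.833333
Sales | 122139.333333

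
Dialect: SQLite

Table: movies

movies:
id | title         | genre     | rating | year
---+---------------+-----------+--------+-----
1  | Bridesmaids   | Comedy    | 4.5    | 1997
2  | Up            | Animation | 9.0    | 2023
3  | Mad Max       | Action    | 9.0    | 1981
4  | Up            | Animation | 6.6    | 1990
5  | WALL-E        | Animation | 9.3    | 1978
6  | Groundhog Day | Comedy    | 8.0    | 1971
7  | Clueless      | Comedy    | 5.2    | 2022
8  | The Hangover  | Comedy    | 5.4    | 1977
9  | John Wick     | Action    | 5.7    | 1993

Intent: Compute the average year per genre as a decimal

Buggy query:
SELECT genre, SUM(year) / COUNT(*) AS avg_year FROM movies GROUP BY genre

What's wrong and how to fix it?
Bug: Both operands are integers, so '/' performs integer division and truncates

Fix: Cast one side to REAL so the division keeps the fractional part

Corrected query:
SELECT genre, SUM(year) * 1.0 / COUNT(*) AS avg_year FROM movies GROUP BY genre

Result:
genre     | avg_year
----------+---------
Action    | 1987    
Animation | 1997    
Comedy    | 1991.75 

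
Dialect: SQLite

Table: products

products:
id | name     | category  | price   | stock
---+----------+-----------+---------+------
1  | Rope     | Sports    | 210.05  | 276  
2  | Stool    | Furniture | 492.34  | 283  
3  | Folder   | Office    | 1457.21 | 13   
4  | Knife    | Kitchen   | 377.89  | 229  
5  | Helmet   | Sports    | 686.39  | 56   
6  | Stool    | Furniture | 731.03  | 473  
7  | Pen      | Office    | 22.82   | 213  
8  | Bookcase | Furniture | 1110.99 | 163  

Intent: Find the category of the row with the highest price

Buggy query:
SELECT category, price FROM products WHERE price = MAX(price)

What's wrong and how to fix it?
Bug: MAX(price) is an aggregate and cannot be used directly in WHERE

Fix: Use a subquery: WHERE price = (SELECT MAX(price) FROM products)

Corrected query:
SELECT category, price FROM products WHERE price = (SELECT MAX(price) FROM products)

Result:
category | price  
---------+--------
Office   | 1457.21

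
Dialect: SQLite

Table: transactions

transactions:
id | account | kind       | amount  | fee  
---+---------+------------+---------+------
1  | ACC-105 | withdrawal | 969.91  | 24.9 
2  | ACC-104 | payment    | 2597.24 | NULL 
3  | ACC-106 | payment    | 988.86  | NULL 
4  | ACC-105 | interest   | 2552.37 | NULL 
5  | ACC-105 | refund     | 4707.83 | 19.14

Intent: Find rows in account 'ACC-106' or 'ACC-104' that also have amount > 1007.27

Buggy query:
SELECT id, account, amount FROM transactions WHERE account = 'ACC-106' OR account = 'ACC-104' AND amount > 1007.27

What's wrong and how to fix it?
Bug: Without parentheses, AND is evaluated before OR, so the amount filter only applies to the 'ACC-104' branch

Fix: Add parentheses around the OR so the AND applies to both alternatives

Corrected query:
SELECT id, account, amount FROM transactions WHERE (account = 'ACC-106' OR account = 'ACC-104') AND amount > 1007.27

Result:
id | account | amount 
---+---------+--------
2  | ACC-104 | 2597.24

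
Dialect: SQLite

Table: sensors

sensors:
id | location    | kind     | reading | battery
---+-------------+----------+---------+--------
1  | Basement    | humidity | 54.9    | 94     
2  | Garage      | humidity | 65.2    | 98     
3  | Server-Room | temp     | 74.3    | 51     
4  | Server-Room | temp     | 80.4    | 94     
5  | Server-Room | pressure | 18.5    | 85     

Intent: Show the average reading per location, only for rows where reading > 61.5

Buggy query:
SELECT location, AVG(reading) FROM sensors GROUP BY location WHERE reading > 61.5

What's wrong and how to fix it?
Bug: WHERE cannot follow GROUP BY

Fix: Place WHERE between FROM and GROUP BY

Corrected query:
SELECT location, AVG(reading) FROM sensors WHERE reading > 61.5 GROUP BY location

Result:
location    | AVG(reading)
------------+-------------
Garage      | 65.2        
Server-Room | 77.35       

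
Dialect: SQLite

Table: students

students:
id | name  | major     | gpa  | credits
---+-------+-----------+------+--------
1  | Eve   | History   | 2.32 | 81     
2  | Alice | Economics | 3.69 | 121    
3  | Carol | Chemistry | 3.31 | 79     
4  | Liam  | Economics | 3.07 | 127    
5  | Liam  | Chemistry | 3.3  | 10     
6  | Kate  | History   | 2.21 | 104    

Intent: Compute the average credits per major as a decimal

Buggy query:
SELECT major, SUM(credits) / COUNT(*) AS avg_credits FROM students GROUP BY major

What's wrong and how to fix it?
Bug: Both operands are integers, so '/' performs integer division and truncates

Fix: Multiply by 1.0 (or CAST to REAL) to force floating-point division

Corrected query:
SELECT major, SUM(credits) * 1.0 / COUNT(*) AS avg_credits FROM students GROUP BY major

Result:
major     | avg_credits
----------+------------
Chemistry | 44.5       
Economics | 124        
History   | 92.5       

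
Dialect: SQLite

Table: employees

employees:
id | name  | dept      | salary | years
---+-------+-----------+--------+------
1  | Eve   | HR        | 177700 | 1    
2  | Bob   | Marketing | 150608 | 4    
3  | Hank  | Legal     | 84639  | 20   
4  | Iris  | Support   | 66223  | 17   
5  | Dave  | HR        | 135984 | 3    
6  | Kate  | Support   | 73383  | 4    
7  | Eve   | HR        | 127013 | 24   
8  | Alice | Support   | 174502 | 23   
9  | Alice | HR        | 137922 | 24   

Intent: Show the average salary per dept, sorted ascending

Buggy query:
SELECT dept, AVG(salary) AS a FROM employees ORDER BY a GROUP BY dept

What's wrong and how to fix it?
Bug: ORDER BY appears before GROUP BY; SQL clause order requires GROUP BY first

Fix: Reorder: SELECT … FROM … GROUP BY … ORDER BY …

Corrected query:
SELECT dept, AVG(salary) AS a FROM employees GROUP BY dept ORDER BY a

Result:
dept      | a            
----------+--------------
Legal     | 84639        
Support   | 104702.666667
HR        | 144654.75    
Marketing | 150608       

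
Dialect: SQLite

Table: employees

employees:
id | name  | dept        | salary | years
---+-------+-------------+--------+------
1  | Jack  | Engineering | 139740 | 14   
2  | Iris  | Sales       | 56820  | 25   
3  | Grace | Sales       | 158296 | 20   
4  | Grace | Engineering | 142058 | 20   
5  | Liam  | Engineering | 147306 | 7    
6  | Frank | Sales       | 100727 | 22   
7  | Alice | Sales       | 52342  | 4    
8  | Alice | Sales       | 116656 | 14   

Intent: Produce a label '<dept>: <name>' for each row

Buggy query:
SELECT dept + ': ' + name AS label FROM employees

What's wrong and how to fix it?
Bug: '+' is numeric addition; on text columns SQLite converts them to 0 instead of concatenating

Fix: Replace + with || to concatenate text

Corrected query:
SELECT dept || ': ' || name AS label FROM employees

Result:
label             
------------------
Engineering: Jack 
Sales: Iris       
Sales: Grace      
Engineering: Grace
Engineering: Liam 
Sales: Frank      
Sales: Alice      
Sales: Alice      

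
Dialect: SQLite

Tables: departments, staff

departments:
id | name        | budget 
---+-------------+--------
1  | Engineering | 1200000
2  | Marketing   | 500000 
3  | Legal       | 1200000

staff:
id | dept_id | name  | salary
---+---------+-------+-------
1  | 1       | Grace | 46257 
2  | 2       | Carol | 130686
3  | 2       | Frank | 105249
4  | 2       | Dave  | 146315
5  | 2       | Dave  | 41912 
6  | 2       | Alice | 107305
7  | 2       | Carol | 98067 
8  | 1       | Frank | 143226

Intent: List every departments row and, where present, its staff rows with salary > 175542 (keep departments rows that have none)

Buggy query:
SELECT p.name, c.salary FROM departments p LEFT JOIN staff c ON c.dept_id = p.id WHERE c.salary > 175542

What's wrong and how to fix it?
Bug: A WHERE condition on the right-hand table after LEFT JOIN drops unmatched parents

Fix: Move the right-table condition into the ON clause so unmatched parents are kept

Corrected query:
SELECT p.name, c.salary FROM departments p LEFT JOIN staff c ON c.dept_id = p.id AND c.salary > 175542

Result:
name        | salary
------------+-------
Engineering | NULL  
Marketing   | NULL  
Legal       | NULL  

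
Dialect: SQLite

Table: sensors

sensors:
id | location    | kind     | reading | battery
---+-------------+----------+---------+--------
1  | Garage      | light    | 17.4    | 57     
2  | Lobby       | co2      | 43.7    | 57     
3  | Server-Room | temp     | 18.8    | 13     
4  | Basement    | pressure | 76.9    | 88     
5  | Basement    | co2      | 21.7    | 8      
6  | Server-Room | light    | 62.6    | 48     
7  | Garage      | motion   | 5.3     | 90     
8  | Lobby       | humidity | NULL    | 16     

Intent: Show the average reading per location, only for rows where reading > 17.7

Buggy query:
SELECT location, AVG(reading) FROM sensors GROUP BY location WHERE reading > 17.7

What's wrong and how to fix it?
Bug: WHERE cannot follow GROUP BY

Fix: Place WHERE between FROM and GROUP BY

Corrected query:
SELECT location, AVG(reading) FROM sensors WHERE reading > 17.7 GROUP BY location

Result:
location    | AVG(reading)
------------+-------------
Basement    | 49.3        
Lobby       | 43.7        
Server-Room | 40.7        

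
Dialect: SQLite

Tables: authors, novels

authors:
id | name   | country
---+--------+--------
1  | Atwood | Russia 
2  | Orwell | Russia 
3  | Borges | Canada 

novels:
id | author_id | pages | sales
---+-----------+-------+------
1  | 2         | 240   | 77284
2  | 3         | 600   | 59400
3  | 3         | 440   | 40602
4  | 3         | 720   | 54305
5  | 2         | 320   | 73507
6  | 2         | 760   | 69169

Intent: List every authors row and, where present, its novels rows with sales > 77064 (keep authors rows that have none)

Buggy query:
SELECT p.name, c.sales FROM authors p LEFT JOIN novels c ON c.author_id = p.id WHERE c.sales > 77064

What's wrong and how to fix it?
Bug: A WHERE condition on the right-hand table after LEFT JOIN drops unmatched parents

Fix: Put 'c.sales > 77064' in the JOIN's ON clause instead of WHERE

Corrected query:
SELECT p.name, c.sales FROM authors p LEFT JOIN novels c ON c.author_id = p.id AND c.sales > 77064

Result:
name   | sales
-------+------
Atwood | NULL 
Orwell | 77284
Borges | NULL 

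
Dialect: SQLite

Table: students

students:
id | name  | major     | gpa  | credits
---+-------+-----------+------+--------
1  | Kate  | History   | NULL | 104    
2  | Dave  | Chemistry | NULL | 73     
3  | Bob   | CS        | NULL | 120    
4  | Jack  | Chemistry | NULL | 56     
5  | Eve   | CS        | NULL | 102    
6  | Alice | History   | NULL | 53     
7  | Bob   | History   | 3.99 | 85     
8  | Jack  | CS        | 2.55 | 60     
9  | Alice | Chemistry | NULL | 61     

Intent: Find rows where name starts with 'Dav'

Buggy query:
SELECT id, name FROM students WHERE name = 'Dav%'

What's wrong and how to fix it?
Bug: Wildcards only work with LIKE; '=' treats '%' as a literal character

Fix: Use LIKE for wildcard pattern matching

Corrected query:
SELECT id, name FROM students WHERE name LIKE 'Dav%'

Result:
id | name
---+-----
2  | Dave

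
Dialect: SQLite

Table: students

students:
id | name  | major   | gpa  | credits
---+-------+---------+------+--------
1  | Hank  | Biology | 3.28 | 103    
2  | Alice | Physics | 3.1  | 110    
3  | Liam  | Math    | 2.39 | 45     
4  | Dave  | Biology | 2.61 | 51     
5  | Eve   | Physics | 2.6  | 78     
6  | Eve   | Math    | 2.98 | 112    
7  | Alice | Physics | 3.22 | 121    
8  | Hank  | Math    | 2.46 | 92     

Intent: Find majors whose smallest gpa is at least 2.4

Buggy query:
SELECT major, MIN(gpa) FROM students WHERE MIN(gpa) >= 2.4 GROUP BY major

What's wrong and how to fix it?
Bug: Aggregates like MIN are computed per group after WHERE runs

Fix: Use HAVING for the per-group MIN condition

Corrected query:
SELECT major, MIN(gpa) FROM students GROUP BY major HAVING MIN(gpa) >= 2.4

Result:
major   | MIN(gpa)
--------+---------
Biology | 2.61    
Physics | 2.6     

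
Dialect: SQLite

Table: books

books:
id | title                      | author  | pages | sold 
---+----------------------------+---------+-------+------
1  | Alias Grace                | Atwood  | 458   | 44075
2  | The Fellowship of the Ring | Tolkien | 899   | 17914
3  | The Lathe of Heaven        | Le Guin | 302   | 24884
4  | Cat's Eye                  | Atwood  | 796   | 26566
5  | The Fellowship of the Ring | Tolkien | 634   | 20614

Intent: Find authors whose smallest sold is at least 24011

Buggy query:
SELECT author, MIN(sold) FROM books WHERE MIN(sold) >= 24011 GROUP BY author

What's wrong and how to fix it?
Bug: Aggregates like MIN are computed per group after WHERE runs

Fix: Use HAVING for the per-group MIN condition

Corrected query:
SELECT author, MIN(sold) FROM books GROUP BY author HAVING MIN(sold) >= 24011

Result:
author  | MIN(sold)
--------+----------
Atwood  | 26566    
Le Guin | 24884    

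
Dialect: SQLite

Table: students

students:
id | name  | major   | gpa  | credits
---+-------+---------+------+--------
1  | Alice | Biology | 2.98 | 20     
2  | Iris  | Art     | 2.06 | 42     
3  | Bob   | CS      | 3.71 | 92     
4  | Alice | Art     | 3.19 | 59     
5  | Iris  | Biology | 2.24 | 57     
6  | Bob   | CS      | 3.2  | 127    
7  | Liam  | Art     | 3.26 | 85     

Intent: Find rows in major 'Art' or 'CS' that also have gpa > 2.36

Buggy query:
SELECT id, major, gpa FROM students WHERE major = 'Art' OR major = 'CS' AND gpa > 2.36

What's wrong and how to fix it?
Bug: Without parentheses, AND is evaluated before OR, so the gpa filter only applies to the 'CS' branch

Fix: Group the OR with parentheses (or use IN), then AND the threshold

Corrected query:
SELECT id, major, gpa FROM students WHERE (major = 'Art' OR major = 'CS') AND gpa > 2.36

Result:
id | major | gpa 
---+-------+-----
3  | CS    | 3.71
4  | Art   | 3.19
6  | CS    | 3.2 
7  | Art   | 3.26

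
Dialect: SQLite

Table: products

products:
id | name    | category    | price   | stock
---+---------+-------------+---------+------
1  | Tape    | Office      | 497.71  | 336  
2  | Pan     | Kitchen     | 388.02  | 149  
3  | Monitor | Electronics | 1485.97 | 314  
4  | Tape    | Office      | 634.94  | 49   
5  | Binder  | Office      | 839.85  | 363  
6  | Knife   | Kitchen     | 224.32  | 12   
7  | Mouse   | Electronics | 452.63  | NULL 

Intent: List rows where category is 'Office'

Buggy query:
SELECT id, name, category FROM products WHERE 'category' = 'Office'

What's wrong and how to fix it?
Bug: 'category' in single quotes is a string literal, not the column; the comparison is literal-vs-literal and never true

Fix: Reference the column as category without single quotes

Corrected query:
SELECT id, name, category FROM products WHERE category = 'Office'

Result:
id | name   | category
---+--------+---------
1  | Tape   | Office  
4  | Tape   | Office  
5  | Binder | Office  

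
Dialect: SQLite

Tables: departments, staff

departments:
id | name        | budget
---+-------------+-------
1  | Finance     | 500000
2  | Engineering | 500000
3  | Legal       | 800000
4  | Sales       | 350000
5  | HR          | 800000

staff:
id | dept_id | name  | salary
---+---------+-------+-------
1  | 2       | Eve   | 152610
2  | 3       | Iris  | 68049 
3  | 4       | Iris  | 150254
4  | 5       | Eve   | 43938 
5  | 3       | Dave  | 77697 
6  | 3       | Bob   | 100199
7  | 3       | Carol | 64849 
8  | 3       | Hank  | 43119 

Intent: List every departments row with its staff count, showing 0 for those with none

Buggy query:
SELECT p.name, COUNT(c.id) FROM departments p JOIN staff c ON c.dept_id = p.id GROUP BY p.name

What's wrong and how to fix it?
Bug: INNER JOIN drops departments rows that have no matching staff rows

Fix: Switch to LEFT JOIN to retain unmatched parent rows

Corrected query:
SELECT p.name, COUNT(c.id) FROM departments p LEFT JOIN staff c ON c.dept_id = p.id GROUP BY p.name

Result:
name        | COUNT(c.id)
------------+------------
Engineering | 1          
Finance     | 0          
HR          | 1          
Legal       | 5          
Sales       | 1          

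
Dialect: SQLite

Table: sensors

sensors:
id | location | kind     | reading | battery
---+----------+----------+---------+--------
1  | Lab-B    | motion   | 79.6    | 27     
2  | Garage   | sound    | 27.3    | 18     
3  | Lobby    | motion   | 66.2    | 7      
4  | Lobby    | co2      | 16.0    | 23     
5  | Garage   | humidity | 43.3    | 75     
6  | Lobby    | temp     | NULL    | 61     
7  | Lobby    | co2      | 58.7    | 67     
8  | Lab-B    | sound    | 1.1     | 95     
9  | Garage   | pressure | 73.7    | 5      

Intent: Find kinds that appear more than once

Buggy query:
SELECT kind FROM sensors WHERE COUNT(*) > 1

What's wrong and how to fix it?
Bug: WHERE can't reference COUNT(*); aggregates are computed after WHERE

Fix: Group first, then use HAVING for the count condition

Corrected query:
SELECT kind FROM sensors GROUP BY kind HAVING COUNT(*) > 1

Result:
kind  
------
co2   
motion
sound 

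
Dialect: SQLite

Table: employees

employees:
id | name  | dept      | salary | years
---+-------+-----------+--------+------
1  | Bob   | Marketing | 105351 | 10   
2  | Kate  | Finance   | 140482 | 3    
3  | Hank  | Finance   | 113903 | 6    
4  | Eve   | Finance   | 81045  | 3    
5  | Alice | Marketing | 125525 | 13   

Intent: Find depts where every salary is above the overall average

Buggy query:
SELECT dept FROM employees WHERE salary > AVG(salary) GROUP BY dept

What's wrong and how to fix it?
Bug: WHERE evaluates per row before aggregation, so AVG() is unavailable

Fix: Use a subquery for AVG and a HAVING MIN(...) filter so the condition holds for every row in the group

Corrected query:
SELECT dept FROM employees GROUP BY dept HAVING MIN(salary) > (SELECT AVG(salary) FROM employees)

Result:
(no rows)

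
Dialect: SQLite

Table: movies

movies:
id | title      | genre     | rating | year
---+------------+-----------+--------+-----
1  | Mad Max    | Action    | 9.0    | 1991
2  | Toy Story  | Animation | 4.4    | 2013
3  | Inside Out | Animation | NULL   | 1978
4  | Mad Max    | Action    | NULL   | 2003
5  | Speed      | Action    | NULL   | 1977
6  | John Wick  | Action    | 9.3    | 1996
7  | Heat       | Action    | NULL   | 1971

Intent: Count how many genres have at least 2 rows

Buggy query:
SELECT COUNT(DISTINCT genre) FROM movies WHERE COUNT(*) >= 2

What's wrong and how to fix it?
Bug: COUNT(*) cannot appear in WHERE; the per-group count doesn't exist yet

Fix: Group first with HAVING COUNT(*) >= 2, then COUNT the resulting groups

Corrected query:
SELECT COUNT(*) FROM (SELECT genre FROM movies GROUP BY genre HAVING COUNT(*) >= 2)

Result:
COUNT(*)
--------
2       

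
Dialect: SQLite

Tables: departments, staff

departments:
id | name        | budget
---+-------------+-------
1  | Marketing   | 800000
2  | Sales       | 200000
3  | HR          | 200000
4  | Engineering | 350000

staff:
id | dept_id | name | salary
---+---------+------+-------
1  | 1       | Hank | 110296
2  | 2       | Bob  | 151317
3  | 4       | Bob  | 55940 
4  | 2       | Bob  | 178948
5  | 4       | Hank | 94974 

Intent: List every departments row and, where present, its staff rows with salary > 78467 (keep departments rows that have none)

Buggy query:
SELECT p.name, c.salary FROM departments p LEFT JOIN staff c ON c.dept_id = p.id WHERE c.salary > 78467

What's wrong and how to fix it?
Bug: A WHERE condition on the right-hand table after LEFT JOIN drops unmatched parents

Fix: Move the right-table condition into the ON clause so unmatched parents are kept

Corrected query:
SELECT p.name, c.salary FROM departments p LEFT JOIN staff c ON c.dept_id = p.id AND c.salary > 78467

Result:
name        | salary
------------+-------
Marketing   | 110296
Sales       | 151317
Sales       | 178948
HR          | NULL  
Engineering | 94974 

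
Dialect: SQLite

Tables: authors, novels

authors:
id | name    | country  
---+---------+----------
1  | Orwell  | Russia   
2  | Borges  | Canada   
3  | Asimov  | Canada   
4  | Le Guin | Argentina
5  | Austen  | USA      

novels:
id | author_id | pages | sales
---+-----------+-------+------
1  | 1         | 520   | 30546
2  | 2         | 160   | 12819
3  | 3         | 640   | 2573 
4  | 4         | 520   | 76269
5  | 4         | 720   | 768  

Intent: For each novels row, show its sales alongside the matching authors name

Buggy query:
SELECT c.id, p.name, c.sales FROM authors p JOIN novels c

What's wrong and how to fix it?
Bug: Missing join condition: each novels row is matched to all authors rows instead of just its own

Fix: Specify the join condition linking the foreign key to the parent id

Corrected query:
SELECT c.id, p.name, c.sales FROM authors p JOIN novels c ON c.author_id = p.id

Result:
id | name    | sales
---+---------+------
1  | Orwell  | 30546
2  | Borges  | 12819
3  | Asimov  | 2573 
4  | Le Guin | 76269
5  | Le Guin | 768  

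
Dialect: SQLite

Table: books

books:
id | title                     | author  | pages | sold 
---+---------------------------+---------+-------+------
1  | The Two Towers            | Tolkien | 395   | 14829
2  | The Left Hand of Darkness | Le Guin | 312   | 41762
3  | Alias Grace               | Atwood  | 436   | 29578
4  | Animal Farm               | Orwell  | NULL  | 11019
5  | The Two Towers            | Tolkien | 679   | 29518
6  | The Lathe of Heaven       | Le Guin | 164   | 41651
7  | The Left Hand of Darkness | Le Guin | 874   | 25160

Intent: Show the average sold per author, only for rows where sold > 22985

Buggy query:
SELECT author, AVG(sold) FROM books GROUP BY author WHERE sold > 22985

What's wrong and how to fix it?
Bug: Row-level WHERE must come before GROUP BY in the clause order

Fix: Move the WHERE clause before GROUP BY

Corrected query:
SELECT author, AVG(sold) FROM books WHERE sold > 22985 GROUP BY author

Result:
author  | AVG(sold)
--------+----------
Atwood  | 29578    
Le Guin | 36191    
Tolkien | 29518    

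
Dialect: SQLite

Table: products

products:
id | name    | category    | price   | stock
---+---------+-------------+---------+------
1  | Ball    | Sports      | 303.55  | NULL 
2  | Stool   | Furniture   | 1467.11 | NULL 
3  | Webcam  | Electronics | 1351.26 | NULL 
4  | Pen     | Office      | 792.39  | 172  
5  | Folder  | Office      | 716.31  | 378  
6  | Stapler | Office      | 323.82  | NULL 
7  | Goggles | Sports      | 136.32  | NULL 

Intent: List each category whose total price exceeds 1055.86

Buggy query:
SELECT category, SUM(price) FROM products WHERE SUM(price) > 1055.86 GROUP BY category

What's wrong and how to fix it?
Bug: SUM(price) is an aggregate, but WHERE filters rows before aggregation

Fix: Move the aggregate condition to a HAVING clause

Corrected query:
SELECT category, SUM(price) FROM products GROUP BY category HAVING SUM(price) > 1055.86

Result:
category    | SUM(price)
------------+-----------
Electronics | 1351.26   
Furniture   | 1467.11   
Office      | 1832.52   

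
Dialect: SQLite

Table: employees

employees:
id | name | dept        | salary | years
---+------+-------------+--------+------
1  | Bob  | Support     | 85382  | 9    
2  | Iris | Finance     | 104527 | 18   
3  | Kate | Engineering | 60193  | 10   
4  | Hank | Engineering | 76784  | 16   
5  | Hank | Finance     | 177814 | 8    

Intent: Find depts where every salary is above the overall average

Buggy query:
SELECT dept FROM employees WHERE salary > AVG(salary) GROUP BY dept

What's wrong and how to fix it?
Bug: AVG() is an aggregate; it can't sit directly in WHERE

Fix: Use a subquery for AVG and a HAVING MIN(...) filter so the condition holds for every row in the group

Corrected query:
SELECT dept FROM employees GROUP BY dept HAVING MIN(salary) > (SELECT AVG(salary) FROM employees)

Result:
dept   
-------
Finance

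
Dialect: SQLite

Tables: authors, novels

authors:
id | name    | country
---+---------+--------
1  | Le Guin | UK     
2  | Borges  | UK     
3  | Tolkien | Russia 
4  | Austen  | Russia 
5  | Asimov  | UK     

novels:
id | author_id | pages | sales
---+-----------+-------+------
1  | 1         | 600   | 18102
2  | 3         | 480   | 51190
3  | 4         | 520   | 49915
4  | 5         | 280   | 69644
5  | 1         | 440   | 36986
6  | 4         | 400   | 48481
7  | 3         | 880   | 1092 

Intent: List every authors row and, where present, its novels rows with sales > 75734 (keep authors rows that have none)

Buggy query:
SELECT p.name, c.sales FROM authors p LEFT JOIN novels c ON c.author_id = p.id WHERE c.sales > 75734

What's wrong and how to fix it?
Bug: Filtering c.sales in WHERE discards the NULL rows produced by LEFT JOIN, turning it into an inner join

Fix: Move the right-table condition into the ON clause so unmatched parents are kept

Corrected query:
SELECT p.name, c.sales FROM authors p LEFT JOIN novels c ON c.author_id = p.id AND c.sales > 75734

Result:
name    | sales
--------+------
Le Guin | NULL 
Borges  | NULL 
Tolkien | NULL 
Austen  | NULL 
Asimov  | NULL 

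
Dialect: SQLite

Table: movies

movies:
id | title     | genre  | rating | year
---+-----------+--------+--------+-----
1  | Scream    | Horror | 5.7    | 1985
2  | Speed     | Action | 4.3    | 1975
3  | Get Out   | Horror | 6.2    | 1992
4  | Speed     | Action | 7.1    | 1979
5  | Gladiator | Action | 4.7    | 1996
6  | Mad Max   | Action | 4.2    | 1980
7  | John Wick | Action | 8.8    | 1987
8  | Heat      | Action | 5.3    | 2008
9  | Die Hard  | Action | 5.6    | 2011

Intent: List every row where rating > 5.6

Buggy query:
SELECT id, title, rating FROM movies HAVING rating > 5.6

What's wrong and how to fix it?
Bug: This is a non-aggregate query (no GROUP BY, no aggregates), so in SQLite the HAVING clause is invalid here; a row-level condition belongs in WHERE

Fix: Use WHERE for row-level filtering

Corrected query:
SELECT id, title, rating FROM movies WHERE rating > 5.6

Result:
id | title     | rating
---+-----------+-------
1  | Scream    | 5.7   
3  | Get Out   | 6.2   
4  | Speed     | 7.1   
7  | John Wick | 8.8   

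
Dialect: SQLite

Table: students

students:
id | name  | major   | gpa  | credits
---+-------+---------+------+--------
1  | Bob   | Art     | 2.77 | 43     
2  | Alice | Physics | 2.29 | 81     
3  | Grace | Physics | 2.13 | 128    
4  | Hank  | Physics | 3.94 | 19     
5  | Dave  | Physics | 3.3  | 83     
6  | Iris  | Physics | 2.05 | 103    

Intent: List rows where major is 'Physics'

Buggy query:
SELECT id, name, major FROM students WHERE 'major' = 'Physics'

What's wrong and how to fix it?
Bug: Single quotes denote string literals in SQL; the column name is being compared as a constant string

Fix: Remove the quotes around the column name (or use double quotes for an identifier)

Corrected query:
SELECT id, name, major FROM students WHERE major = 'Physics'

Result:
id | name  | major  
---+-------+--------
2  | Alice | Physics
3  | Grace | Physics
4  | Hank  | Physics
5  | Dave  | Physics
6  | Iris  | Physics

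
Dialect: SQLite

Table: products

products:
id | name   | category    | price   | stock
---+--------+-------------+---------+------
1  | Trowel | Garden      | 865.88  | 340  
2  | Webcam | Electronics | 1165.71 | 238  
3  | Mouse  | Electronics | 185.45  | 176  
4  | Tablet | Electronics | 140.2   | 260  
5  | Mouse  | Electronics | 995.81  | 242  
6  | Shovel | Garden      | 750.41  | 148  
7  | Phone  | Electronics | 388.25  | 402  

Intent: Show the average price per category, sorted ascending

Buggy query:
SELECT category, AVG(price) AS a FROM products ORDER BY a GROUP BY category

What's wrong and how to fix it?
Bug: ORDER BY appears before GROUP BY; SQL clause order requires GROUP BY first

Fix: Move ORDER BY to the end, after GROUP BY

Corrected query:
SELECT category, AVG(price) AS a FROM products GROUP BY category ORDER BY a

Result:
category    | a      
------------+--------
Electronics | 575.084
Garden      | 808.145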